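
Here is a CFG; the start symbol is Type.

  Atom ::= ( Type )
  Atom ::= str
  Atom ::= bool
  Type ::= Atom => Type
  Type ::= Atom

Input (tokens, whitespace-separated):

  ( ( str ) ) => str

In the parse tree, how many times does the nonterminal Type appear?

4

[Type [Atom ( [Type [Atom ( [Type [Atom str]] )]] )] => [Type [Atom str]]]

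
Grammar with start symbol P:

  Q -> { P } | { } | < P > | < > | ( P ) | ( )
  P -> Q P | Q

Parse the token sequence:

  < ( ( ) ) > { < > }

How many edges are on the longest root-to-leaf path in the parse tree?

6

[P [Q < [P [Q ( [P [Q ( )]] )]] >] [P [Q { [P [Q < >]] }]]]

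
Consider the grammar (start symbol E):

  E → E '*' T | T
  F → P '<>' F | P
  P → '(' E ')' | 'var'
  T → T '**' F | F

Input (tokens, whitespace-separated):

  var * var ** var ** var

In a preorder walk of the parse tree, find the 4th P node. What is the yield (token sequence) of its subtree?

var

[E [E [T [F [P var]]]] * [T [T [T [F [P var]]] ** [F [P var]]] ** [F [P var]]]]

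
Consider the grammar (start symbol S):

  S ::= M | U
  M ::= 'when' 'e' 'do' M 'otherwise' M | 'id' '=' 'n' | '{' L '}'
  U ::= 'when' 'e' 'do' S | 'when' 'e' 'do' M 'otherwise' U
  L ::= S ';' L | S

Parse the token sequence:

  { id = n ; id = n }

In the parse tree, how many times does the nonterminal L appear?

2

[S [M { [L [S [M id = n]] ; [L [S [M id = n]]]] }]]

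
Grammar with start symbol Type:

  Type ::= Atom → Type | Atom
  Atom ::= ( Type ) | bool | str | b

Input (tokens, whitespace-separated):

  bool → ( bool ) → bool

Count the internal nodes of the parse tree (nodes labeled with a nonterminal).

[Type [Atom bool] → [Type [Atom ( [Type [Atom bool]] )] → [Type [Atom bool]]]]

8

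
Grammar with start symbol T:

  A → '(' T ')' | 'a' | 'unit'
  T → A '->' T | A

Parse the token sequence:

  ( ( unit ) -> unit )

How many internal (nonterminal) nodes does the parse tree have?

8

[T [A ( [T [A ( [T [A unit]] )] -> [T [A unit]]] )]]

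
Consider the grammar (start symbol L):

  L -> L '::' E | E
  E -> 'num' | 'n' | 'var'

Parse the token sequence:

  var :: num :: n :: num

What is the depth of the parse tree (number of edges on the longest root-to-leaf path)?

5

[L [L [L [L [E var]] :: [E num]] :: [E n]] :: [E num]]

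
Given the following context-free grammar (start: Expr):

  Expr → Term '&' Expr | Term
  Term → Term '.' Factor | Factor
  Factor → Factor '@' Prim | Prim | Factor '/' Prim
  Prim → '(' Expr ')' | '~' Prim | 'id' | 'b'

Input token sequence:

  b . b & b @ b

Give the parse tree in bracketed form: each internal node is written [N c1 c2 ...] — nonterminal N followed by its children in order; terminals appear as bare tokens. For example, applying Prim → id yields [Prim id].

Expr
Term & Expr
Term . Factor & Expr
Factor . Factor & Expr
Prim . Factor & Expr
b . Factor & Expr
b . Prim & Expr
b . b & Expr
b . b & Term
b . b & Factor
b . b & Factor @ Prim
b . b & Prim @ Prim
b . b & b @ Prim
b . b & b @ b

[Expr [Term [Term [Factor [Prim b]]] . [Factor [Prim b]]] & [Expr [Term [Factor [Factor [Prim b]] @ [Prim b]]]]]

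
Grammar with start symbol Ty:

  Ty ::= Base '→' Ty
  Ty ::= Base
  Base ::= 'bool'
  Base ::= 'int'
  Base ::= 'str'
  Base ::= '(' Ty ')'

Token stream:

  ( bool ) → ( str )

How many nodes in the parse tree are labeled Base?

[Ty [Base ( [Ty [Base bool]] )] → [Ty [Base ( [Ty [Base str]] )]]]

4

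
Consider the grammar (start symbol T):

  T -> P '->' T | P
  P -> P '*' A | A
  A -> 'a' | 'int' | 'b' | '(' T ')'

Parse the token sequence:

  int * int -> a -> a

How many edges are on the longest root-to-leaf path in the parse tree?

[T [P [P [A int]] * [A int]] -> [T [P [A a]] -> [T [P [A a]]]]]

5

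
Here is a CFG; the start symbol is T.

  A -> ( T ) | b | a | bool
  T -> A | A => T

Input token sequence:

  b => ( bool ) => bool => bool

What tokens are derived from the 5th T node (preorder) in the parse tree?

bool

[T [A b] => [T [A ( [T [A bool]] )] => [T [A bool] => [T [A bool]]]]]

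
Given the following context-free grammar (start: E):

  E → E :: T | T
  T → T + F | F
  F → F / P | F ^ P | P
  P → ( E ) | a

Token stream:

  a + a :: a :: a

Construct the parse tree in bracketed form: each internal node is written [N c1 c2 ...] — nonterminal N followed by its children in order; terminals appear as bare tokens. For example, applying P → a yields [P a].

[E [E [E [T [T [F [P a]]] + [F [P a]]]] :: [T [F [P a]]]] :: [T [F [P a]]]]

E
E :: T
E :: T :: T
T :: T :: T
T + F :: T :: T
F + F :: T :: T
P + F :: T :: T
a + F :: T :: T
a + P :: T :: T
a + a :: T :: T
a + a :: F :: T
a + a :: P :: T
a + a :: a :: T
a + a :: a :: F
a + a :: a :: P
a + a :: a :: a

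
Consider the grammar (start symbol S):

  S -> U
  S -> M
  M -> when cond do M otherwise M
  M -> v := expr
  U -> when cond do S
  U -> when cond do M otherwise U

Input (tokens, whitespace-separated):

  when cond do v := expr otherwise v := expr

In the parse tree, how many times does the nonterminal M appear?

[S [M when cond do [M v := expr] otherwise [M v := expr]]]

3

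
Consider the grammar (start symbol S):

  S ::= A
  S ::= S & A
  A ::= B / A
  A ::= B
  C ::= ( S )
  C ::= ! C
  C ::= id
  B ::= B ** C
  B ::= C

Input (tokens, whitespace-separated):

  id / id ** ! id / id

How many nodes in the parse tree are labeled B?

4

[S [A [B [C id]] / [A [B [B [C id]] ** [C ! [C id]]] / [A [B [C id]]]]]]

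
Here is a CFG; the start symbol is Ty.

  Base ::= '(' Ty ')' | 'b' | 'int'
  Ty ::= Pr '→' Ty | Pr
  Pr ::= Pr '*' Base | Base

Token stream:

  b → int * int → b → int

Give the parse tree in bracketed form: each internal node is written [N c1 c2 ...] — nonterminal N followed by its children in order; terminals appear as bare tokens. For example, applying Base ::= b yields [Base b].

[Ty [Pr [Base b]] → [Ty [Pr [Pr [Base int]] * [Base int]] → [Ty [Pr [Base b]] → [Ty [Pr [Base int]]]]]]

Ty
Pr → Ty
Base → Ty
b → Ty
b → Pr → Ty
b → Pr * Base → Ty
b → Base * Base → Ty
b → int * Base → Ty
b → int * int → Ty
b → int * int → Pr → Ty
b → int * int → Base → Ty
b → int * int → b → Ty
b → int * int → b → Pr
b → int * int → b → Base
b → int * int → b → int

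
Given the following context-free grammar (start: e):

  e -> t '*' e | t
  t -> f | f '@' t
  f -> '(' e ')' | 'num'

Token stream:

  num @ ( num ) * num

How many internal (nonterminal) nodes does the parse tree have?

[e [t [f num] @ [t [f ( [e [t [f num]]] )]]] * [e [t [f num]]]]

11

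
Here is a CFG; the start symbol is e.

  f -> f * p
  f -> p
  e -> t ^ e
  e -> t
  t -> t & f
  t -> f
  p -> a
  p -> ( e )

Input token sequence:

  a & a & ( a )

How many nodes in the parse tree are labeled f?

4

[e [t [t [t [f [p a]]] & [f [p a]]] & [f [p ( [e [t [f [p a]]]] )]]]]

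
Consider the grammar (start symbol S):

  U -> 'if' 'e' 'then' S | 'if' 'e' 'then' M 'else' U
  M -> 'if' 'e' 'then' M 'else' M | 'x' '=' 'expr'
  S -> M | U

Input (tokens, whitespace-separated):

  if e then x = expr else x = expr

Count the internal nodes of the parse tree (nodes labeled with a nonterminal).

[S [M if e then [M x = expr] else [M x = expr]]]

4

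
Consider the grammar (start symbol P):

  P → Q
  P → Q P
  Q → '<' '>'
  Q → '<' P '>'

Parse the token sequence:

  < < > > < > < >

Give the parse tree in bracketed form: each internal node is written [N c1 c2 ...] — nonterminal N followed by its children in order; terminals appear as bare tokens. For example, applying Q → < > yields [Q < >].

P
Q P
< P > P
< Q > P
< < > > P
< < > > Q P
< < > > < > P
< < > > < > Q
< < > > < > < >

[P [Q < [P [Q < >]] >] [P [Q < >] [P [Q < >]]]]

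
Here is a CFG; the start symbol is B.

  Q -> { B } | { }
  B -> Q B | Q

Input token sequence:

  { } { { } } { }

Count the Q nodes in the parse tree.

[B [Q { }] [B [Q { [B [Q { }]] }] [B [Q { }]]]]

4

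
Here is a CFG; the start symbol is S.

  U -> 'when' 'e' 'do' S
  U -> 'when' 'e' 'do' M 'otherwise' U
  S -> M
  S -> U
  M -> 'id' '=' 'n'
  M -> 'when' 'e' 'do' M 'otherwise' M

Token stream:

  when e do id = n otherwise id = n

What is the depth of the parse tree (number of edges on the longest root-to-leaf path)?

[S [M when e do [M id = n] otherwise [M id = n]]]

3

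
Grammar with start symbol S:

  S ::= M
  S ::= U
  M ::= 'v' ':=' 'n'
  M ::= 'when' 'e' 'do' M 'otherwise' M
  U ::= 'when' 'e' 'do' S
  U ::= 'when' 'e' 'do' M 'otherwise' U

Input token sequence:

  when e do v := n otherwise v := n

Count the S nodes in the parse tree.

[S [M when e do [M v := n] otherwise [M v := n]]]

1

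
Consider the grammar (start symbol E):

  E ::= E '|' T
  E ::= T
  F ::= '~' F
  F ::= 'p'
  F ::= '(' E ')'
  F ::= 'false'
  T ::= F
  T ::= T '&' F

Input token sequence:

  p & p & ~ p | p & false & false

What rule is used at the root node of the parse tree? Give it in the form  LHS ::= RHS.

E ::= E '|' T

[E [E [T [T [T [F p]] & [F p]] & [F ~ [F p]]]] | [T [T [T [F p]] & [F false]] & [F false]]]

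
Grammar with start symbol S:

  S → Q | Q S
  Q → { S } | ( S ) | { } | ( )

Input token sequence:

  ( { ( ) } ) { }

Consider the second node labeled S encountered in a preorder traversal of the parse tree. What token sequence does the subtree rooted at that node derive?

{ ( ) }

[S [Q ( [S [Q { [S [Q ( )]] }]] )] [S [Q { }]]]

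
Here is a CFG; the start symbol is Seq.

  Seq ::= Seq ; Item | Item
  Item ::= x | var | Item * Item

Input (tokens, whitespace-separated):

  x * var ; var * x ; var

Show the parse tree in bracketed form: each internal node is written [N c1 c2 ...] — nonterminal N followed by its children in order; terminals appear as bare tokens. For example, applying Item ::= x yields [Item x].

Seq
Seq ; Item
Seq ; Item ; Item
Item ; Item ; Item
Item * Item ; Item ; Item
x * Item ; Item ; Item
x * var ; Item ; Item
x * var ; Item * Item ; Item
x * var ; var * Item ; Item
x * var ; var * x ; Item
x * var ; var * x ; var

[Seq [Seq [Seq [Item [Item x] * [Item var]]] ; [Item [Item var] * [Item x]]] ; [Item var]]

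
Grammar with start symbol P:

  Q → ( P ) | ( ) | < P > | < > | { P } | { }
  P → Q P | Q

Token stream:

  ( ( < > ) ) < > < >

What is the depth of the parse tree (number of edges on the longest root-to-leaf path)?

6

[P [Q ( [P [Q ( [P [Q < >]] )]] )] [P [Q < >] [P [Q < >]]]]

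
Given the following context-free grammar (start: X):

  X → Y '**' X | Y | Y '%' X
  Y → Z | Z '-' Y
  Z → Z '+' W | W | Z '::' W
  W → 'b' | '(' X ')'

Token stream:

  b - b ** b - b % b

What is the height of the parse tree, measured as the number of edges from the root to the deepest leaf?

6

[X [Y [Z [W b]] - [Y [Z [W b]]]] ** [X [Y [Z [W b]] - [Y [Z [W b]]]] % [X [Y [Z [W b]]]]]]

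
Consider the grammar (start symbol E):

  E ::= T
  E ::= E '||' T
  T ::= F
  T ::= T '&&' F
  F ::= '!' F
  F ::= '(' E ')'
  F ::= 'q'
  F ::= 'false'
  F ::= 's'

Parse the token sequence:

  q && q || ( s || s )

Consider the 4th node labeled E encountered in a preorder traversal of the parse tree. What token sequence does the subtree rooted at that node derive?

s

[E [E [T [T [F q]] && [F q]]] || [T [F ( [E [E [T [F s]]] || [T [F s]]] )]]]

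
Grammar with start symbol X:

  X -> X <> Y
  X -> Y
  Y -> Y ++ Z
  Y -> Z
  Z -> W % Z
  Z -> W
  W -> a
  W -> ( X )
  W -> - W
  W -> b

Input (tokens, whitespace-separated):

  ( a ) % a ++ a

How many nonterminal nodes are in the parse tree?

13

[X [Y [Y [Z [W ( [X [Y [Z [W a]]]] )] % [Z [W a]]]] ++ [Z [W a]]]]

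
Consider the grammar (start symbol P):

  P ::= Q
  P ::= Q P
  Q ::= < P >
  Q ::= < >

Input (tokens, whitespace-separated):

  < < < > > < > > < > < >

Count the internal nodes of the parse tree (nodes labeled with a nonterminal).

[P [Q < [P [Q < [P [Q < >]] >] [P [Q < >]]] >] [P [Q < >] [P [Q < >]]]]

12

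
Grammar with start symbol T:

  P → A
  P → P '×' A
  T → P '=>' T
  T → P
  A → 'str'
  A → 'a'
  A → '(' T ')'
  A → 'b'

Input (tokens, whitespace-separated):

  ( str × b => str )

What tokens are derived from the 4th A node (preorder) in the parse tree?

[T [P [A ( [T [P [P [A str]] × [A b]] => [T [P [A str]]]] )]]]

str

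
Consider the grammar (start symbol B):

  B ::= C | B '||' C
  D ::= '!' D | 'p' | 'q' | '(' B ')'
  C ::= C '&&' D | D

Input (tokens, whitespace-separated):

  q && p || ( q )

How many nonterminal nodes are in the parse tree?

11

[B [B [C [C [D q]] && [D p]]] || [C [D ( [B [C [D q]]] )]]]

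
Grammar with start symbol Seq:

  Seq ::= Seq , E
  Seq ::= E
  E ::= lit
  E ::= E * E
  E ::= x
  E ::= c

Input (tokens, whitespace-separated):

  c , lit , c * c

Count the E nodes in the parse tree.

[Seq [Seq [Seq [E c]] , [E lit]] , [E [E c] * [E c]]]

5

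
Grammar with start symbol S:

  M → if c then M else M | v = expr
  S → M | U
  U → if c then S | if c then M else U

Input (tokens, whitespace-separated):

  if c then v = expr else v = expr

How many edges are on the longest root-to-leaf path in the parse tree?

[S [M if c then [M v = expr] else [M v = expr]]]

3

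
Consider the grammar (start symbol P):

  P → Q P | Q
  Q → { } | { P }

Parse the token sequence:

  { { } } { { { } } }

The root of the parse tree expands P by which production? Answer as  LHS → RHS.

[P [Q { [P [Q { }]] }] [P [Q { [P [Q { [P [Q { }]] }]] }]]]

P → Q P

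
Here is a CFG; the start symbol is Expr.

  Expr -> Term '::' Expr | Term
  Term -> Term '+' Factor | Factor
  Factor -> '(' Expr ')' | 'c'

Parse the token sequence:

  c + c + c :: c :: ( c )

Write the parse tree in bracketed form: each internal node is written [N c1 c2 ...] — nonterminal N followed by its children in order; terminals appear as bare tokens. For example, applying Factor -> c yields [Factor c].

[Expr [Term [Term [Term [Factor c]] + [Factor c]] + [Factor c]] :: [Expr [Term [Factor c]] :: [Expr [Term [Factor ( [Expr [Term [Factor c]]] )]]]]]

Expr
Term :: Expr
Term + Factor :: Expr
Term + Factor + Factor :: Expr
Factor + Factor + Factor :: Expr
c + Factor + Factor :: Expr
c + c + Factor :: Expr
c + c + c :: Expr
c + c + c :: Term :: Expr
c + c + c :: Factor :: Expr
c + c + c :: c :: Expr
c + c + c :: c :: Term
c + c + c :: c :: Factor
c + c + c :: c :: ( Expr )
c + c + c :: c :: ( Term )
c + c + c :: c :: ( Factor )
c + c + c :: c :: ( c )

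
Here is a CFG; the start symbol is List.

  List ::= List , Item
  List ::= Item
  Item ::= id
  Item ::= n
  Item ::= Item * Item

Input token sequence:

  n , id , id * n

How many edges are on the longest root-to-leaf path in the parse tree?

4

[List [List [List [Item n]] , [Item id]] , [Item [Item id] * [Item n]]]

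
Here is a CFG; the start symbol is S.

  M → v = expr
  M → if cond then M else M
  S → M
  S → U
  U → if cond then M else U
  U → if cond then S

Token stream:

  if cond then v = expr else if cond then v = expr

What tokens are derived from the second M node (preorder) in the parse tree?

v = expr

[S [U if cond then [M v = expr] else [U if cond then [S [M v = expr]]]]]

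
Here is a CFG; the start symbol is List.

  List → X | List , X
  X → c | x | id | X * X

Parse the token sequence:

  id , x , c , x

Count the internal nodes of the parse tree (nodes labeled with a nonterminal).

8

[List [List [List [List [X id]] , [X x]] , [X c]] , [X x]]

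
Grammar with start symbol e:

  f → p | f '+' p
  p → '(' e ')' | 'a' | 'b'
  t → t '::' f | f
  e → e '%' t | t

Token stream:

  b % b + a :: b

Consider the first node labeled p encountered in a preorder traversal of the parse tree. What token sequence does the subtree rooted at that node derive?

b

[e [e [t [f [p b]]]] % [t [t [f [f [p b]] + [p a]]] :: [f [p b]]]]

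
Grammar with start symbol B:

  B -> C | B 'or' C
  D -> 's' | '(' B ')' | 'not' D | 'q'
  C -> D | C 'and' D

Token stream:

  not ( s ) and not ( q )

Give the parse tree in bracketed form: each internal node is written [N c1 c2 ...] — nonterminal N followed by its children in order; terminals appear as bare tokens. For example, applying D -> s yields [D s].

[B [C [C [D not [D ( [B [C [D s]]] )]]] and [D not [D ( [B [C [D q]]] )]]]]

B
C
C and D
D and D
not D and D
not ( B ) and D
not ( C ) and D
not ( D ) and D
not ( s ) and D
not ( s ) and not D
not ( s ) and not ( B )
not ( s ) and not ( C )
not ( s ) and not ( D )
not ( s ) and not ( q )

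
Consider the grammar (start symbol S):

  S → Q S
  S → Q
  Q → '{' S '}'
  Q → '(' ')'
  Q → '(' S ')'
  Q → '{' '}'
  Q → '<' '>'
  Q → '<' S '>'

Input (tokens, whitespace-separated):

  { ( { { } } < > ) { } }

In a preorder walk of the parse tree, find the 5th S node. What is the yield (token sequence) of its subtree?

[S [Q { [S [Q ( [S [Q { [S [Q { }]] }] [S [Q < >]]] )] [S [Q { }]]] }]]

< >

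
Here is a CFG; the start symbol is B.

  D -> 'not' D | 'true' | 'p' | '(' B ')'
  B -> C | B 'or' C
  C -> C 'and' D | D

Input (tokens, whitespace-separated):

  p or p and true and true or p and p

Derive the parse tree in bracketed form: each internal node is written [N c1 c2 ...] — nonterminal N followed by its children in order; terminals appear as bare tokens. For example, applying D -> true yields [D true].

B
B or C
B or C or C
C or C or C
D or C or C
p or C or C
p or C and D or C
p or C and D and D or C
p or D and D and D or C
p or p and D and D or C
p or p and true and D or C
p or p and true and true or C
p or p and true and true or C and D
p or p and true and true or D and D
p or p and true and true or p and D
p or p and true and true or p and p

[B [B [B [C [D p]]] or [C [C [C [D p]] and [D true]] and [D true]]] or [C [C [D p]] and [D p]]]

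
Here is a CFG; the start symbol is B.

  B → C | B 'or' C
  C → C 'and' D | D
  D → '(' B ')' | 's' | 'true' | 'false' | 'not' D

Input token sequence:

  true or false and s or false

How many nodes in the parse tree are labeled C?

[B [B [B [C [D true]]] or [C [C [D false]] and [D s]]] or [C [D false]]]

4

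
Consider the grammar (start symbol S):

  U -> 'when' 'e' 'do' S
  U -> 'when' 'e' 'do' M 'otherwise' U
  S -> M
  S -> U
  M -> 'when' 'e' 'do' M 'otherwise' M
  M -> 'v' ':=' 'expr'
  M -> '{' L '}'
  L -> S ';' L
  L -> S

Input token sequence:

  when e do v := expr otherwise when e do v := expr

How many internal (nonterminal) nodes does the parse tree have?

6

[S [U when e do [M v := expr] otherwise [U when e do [S [M v := expr]]]]]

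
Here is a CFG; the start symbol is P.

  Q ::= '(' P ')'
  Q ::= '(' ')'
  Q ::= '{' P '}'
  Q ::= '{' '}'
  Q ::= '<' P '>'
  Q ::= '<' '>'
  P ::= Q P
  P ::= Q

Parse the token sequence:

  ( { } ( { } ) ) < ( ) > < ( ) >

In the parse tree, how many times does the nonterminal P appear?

8

[P [Q ( [P [Q { }] [P [Q ( [P [Q { }]] )]]] )] [P [Q < [P [Q ( )]] >] [P [Q < [P [Q ( )]] >]]]]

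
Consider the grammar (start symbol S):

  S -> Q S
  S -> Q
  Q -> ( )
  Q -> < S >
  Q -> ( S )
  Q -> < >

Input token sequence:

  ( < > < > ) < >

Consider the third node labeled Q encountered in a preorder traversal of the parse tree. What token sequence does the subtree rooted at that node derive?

< >

[S [Q ( [S [Q < >] [S [Q < >]]] )] [S [Q < >]]]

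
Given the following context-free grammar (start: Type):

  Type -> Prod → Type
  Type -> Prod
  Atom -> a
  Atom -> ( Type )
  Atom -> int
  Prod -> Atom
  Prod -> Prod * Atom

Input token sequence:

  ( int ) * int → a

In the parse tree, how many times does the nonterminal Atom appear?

4

[Type [Prod [Prod [Atom ( [Type [Prod [Atom int]]] )]] * [Atom int]] → [Type [Prod [Atom a]]]]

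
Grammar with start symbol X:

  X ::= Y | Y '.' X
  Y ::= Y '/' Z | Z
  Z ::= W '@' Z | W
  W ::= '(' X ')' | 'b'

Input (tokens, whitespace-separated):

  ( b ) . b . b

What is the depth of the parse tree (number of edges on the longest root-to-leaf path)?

[X [Y [Z [W ( [X [Y [Z [W b]]]] )]]] . [X [Y [Z [W b]]] . [X [Y [Z [W b]]]]]]

8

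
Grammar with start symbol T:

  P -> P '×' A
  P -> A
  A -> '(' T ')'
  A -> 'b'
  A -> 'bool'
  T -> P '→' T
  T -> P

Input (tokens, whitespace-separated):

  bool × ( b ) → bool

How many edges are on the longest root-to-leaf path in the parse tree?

6

[T [P [P [A bool]] × [A ( [T [P [A b]]] )]] → [T [P [A bool]]]]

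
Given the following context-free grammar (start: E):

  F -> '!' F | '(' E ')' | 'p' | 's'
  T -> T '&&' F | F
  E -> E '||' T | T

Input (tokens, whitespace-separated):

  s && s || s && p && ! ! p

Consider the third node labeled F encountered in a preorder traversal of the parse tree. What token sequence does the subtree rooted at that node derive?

[E [E [T [T [F s]] && [F s]]] || [T [T [T [F s]] && [F p]] && [F ! [F ! [F p]]]]]

s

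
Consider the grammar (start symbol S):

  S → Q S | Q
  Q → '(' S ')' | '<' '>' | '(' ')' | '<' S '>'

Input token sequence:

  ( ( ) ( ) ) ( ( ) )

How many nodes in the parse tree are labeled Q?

[S [Q ( [S [Q ( )] [S [Q ( )]]] )] [S [Q ( [S [Q ( )]] )]]]

5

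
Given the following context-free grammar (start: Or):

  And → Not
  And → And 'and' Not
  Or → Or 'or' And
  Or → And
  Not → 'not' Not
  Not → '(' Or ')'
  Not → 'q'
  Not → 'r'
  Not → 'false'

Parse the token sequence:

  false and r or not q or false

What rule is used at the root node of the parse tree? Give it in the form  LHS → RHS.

Or → Or 'or' And

[Or [Or [Or [And [And [Not false]] and [Not r]]] or [And [Not not [Not q]]]] or [And [Not false]]]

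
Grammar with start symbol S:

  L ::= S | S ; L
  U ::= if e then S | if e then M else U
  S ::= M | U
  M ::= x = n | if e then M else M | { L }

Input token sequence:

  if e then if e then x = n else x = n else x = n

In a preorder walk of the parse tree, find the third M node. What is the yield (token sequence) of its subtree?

x = n

[S [M if e then [M if e then [M x = n] else [M x = n]] else [M x = n]]]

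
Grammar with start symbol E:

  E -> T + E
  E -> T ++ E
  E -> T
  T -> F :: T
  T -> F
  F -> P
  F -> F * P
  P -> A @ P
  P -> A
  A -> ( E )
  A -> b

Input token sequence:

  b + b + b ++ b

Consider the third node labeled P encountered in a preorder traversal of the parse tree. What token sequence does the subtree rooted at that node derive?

[E [T [F [P [A b]]]] + [E [T [F [P [A b]]]] + [E [T [F [P [A b]]]] ++ [E [T [F [P [A b]]]]]]]]

b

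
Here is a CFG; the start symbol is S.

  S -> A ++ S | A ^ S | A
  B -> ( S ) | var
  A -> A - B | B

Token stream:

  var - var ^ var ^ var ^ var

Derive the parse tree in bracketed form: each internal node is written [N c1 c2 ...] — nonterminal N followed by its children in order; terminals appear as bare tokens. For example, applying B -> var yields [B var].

S
A ^ S
A - B ^ S
B - B ^ S
var - B ^ S
var - var ^ S
var - var ^ A ^ S
var - var ^ B ^ S
var - var ^ var ^ S
var - var ^ var ^ A ^ S
var - var ^ var ^ B ^ S
var - var ^ var ^ var ^ S
var - var ^ var ^ var ^ A
var - var ^ var ^ var ^ B
var - var ^ var ^ var ^ var

[S [A [A [B var]] - [B var]] ^ [S [A [B var]] ^ [S [A [B var]] ^ [S [A [B var]]]]]]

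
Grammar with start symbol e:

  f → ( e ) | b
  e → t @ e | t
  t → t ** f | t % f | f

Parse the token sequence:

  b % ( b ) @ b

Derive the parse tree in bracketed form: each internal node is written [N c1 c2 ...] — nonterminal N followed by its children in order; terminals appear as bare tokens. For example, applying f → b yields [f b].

[e [t [t [f b]] % [f ( [e [t [f b]]] )]] @ [e [t [f b]]]]

e
t @ e
t % f @ e
f % f @ e
b % f @ e
b % ( e ) @ e
b % ( t ) @ e
b % ( f ) @ e
b % ( b ) @ e
b % ( b ) @ t
b % ( b ) @ f
b % ( b ) @ b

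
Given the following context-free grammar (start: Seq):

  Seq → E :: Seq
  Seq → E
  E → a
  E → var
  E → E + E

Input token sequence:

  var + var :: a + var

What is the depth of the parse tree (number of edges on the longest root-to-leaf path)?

4

[Seq [E [E var] + [E var]] :: [Seq [E [E a] + [E var]]]]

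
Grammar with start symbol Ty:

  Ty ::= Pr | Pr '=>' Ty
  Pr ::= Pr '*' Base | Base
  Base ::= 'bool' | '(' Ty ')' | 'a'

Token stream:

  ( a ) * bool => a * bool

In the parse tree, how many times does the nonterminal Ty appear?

[Ty [Pr [Pr [Base ( [Ty [Pr [Base a]]] )]] * [Base bool]] => [Ty [Pr [Pr [Base a]] * [Base bool]]]]

3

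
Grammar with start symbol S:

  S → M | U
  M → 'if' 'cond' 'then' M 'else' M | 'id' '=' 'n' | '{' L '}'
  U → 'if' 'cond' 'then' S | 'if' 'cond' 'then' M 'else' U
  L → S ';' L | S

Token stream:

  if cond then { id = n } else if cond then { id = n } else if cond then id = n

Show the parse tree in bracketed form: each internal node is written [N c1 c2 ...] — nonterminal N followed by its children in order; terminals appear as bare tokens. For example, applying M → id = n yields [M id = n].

[S [U if cond then [M { [L [S [M id = n]]] }] else [U if cond then [M { [L [S [M id = n]]] }] else [U if cond then [S [M id = n]]]]]]

S
U
if cond then M else U
if cond then { L } else U
if cond then { S } else U
if cond then { M } else U
if cond then { id = n } else U
if cond then { id = n } else if cond then M else U
if cond then { id = n } else if cond then { L } else U
if cond then { id = n } else if cond then { S } else U
if cond then { id = n } else if cond then { M } else U
if cond then { id = n } else if cond then { id = n } else U
if cond then { id = n } else if cond then { id = n } else if cond then S
if cond then { id = n } else if cond then { id = n } else if cond then M
if cond then { id = n } else if cond then { id = n } else if cond then id = n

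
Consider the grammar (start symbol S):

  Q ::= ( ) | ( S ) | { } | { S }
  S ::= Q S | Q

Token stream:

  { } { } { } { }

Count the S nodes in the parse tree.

[S [Q { }] [S [Q { }] [S [Q { }] [S [Q { }]]]]]

4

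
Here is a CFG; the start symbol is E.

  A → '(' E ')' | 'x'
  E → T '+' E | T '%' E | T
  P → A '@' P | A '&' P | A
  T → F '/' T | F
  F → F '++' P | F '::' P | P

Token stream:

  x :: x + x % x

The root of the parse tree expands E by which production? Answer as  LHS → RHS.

E → T '+' E

[E [T [F [F [P [A x]]] :: [P [A x]]]] + [E [T [F [P [A x]]]] % [E [T [F [P [A x]]]]]]]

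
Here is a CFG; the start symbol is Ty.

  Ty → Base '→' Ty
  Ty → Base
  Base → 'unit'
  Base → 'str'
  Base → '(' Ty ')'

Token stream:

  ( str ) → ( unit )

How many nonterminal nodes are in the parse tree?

[Ty [Base ( [Ty [Base str]] )] → [Ty [Base ( [Ty [Base unit]] )]]]

8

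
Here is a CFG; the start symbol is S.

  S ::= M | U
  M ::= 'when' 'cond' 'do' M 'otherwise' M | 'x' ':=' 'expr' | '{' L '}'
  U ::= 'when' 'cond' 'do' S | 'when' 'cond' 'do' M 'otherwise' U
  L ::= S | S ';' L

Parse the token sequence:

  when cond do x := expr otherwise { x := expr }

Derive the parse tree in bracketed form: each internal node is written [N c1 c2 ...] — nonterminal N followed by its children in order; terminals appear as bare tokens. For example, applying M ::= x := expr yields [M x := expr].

[S [M when cond do [M x := expr] otherwise [M { [L [S [M x := expr]]] }]]]

S
M
when cond do M otherwise M
when cond do x := expr otherwise M
when cond do x := expr otherwise { L }
when cond do x := expr otherwise { S }
when cond do x := expr otherwise { M }
when cond do x := expr otherwise { x := expr }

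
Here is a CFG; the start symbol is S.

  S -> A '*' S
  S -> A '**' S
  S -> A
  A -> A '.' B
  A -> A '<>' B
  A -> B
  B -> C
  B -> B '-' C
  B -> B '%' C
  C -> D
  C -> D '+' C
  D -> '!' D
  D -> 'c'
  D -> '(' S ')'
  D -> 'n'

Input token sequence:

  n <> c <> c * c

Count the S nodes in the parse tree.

2

[S [A [A [A [B [C [D n]]]] <> [B [C [D c]]]] <> [B [C [D c]]]] * [S [A [B [C [D c]]]]]]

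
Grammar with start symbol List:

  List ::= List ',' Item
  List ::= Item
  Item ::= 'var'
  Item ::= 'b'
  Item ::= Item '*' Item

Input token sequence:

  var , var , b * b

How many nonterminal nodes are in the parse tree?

[List [List [List [Item var]] , [Item var]] , [Item [Item b] * [Item b]]]

8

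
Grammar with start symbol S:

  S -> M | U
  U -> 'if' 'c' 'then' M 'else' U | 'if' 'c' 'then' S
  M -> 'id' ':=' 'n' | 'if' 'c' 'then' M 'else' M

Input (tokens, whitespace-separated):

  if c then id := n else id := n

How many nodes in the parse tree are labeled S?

1

[S [M if c then [M id := n] else [M id := n]]]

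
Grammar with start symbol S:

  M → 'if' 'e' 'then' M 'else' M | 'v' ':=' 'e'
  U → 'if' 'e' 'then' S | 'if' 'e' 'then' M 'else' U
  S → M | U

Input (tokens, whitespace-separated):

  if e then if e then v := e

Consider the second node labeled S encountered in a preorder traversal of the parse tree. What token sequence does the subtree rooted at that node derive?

if e then v := e

[S [U if e then [S [U if e then [S [M v := e]]]]]]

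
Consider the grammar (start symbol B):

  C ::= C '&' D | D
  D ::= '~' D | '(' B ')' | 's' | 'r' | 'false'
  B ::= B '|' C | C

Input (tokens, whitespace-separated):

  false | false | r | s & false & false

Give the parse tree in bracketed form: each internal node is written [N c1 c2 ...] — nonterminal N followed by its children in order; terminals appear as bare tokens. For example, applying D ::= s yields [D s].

[B [B [B [B [C [D false]]] | [C [D false]]] | [C [D r]]] | [C [C [C [D s]] & [D false]] & [D false]]]

B
B | C
B | C | C
B | C | C | C
C | C | C | C
D | C | C | C
false | C | C | C
false | D | C | C
false | false | C | C
false | false | D | C
false | false | r | C
false | false | r | C & D
false | false | r | C & D & D
false | false | r | D & D & D
false | false | r | s & D & D
false | false | r | s & false & D
false | false | r | s & false & false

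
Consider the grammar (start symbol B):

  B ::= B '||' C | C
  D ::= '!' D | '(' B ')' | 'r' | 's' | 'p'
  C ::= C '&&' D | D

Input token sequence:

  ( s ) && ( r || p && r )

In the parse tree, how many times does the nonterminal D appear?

[B [C [C [D ( [B [C [D s]]] )]] && [D ( [B [B [C [D r]]] || [C [C [D p]] && [D r]]] )]]]

6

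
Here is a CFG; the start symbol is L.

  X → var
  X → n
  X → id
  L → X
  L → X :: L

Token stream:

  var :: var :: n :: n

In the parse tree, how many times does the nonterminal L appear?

[L [X var] :: [L [X var] :: [L [X n] :: [L [X n]]]]]

4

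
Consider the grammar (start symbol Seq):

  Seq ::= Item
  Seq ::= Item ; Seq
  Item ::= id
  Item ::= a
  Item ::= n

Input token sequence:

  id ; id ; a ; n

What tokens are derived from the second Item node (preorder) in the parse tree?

id

[Seq [Item id] ; [Seq [Item id] ; [Seq [Item a] ; [Seq [Item n]]]]]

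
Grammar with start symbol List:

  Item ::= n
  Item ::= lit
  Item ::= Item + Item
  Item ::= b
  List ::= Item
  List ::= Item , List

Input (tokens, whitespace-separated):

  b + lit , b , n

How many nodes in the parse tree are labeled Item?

5

[List [Item [Item b] + [Item lit]] , [List [Item b] , [List [Item n]]]]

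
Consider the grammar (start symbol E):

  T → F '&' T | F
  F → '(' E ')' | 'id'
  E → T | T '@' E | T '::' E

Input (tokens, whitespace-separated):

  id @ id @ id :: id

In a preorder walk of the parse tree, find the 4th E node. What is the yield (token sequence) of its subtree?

[E [T [F id]] @ [E [T [F id]] @ [E [T [F id]] :: [E [T [F id]]]]]]

id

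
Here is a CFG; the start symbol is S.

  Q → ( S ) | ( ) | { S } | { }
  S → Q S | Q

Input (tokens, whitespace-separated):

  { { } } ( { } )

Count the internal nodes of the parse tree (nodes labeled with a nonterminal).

[S [Q { [S [Q { }]] }] [S [Q ( [S [Q { }]] )]]]

8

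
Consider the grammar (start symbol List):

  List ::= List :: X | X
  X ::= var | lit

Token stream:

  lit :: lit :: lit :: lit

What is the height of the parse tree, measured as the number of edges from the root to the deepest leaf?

[List [List [List [List [X lit]] :: [X lit]] :: [X lit]] :: [X lit]]

5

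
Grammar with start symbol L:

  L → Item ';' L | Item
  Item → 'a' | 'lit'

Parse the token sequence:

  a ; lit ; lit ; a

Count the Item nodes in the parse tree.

[L [Item a] ; [L [Item lit] ; [L [Item lit] ; [L [Item a]]]]]

4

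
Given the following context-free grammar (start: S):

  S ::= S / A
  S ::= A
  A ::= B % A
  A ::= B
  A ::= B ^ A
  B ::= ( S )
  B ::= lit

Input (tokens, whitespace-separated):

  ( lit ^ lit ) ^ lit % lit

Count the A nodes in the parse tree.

[S [A [B ( [S [A [B lit] ^ [A [B lit]]]] )] ^ [A [B lit] % [A [B lit]]]]]

5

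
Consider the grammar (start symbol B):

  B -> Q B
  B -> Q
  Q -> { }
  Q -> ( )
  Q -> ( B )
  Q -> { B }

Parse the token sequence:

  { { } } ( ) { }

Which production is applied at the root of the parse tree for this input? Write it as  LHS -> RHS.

B -> Q B

[B [Q { [B [Q { }]] }] [B [Q ( )] [B [Q { }]]]]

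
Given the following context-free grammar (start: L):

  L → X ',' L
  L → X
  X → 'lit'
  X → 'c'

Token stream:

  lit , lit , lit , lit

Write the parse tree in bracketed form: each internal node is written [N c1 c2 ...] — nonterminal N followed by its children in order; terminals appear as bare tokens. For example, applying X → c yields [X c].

[L [X lit] , [L [X lit] , [L [X lit] , [L [X lit]]]]]

L
X , L
lit , L
lit , X , L
lit , lit , L
lit , lit , X , L
lit , lit , lit , L
lit , lit , lit , X
lit , lit , lit , lit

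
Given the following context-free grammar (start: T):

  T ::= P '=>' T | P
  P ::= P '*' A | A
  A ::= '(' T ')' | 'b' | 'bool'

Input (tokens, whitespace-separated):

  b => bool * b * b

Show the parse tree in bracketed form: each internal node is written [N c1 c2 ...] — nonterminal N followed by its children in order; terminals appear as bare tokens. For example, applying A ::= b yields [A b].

T
P => T
A => T
b => T
b => P
b => P * A
b => P * A * A
b => A * A * A
b => bool * A * A
b => bool * b * A
b => bool * b * b

[T [P [A b]] => [T [P [P [P [A bool]] * [A b]] * [A b]]]]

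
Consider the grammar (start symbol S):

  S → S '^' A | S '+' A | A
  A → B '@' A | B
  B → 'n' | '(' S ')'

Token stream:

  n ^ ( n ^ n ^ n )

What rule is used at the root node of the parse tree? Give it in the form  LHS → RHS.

[S [S [A [B n]]] ^ [A [B ( [S [S [S [A [B n]]] ^ [A [B n]]] ^ [A [B n]]] )]]]

S → S '^' A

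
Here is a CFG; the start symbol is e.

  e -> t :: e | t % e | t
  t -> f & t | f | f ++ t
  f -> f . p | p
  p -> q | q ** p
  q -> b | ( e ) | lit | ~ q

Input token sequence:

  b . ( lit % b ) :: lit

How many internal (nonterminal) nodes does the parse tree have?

[e [t [f [f [p [q b]]] . [p [q ( [e [t [f [p [q lit]]]] % [e [t [f [p [q b]]]]]] )]]]] :: [e [t [f [p [q lit]]]]]]

23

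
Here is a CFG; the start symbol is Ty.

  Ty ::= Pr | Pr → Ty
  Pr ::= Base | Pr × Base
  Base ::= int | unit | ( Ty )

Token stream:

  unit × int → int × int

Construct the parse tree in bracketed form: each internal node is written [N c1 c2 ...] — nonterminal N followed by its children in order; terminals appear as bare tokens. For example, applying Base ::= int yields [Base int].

[Ty [Pr [Pr [Base unit]] × [Base int]] → [Ty [Pr [Pr [Base int]] × [Base int]]]]

Ty
Pr → Ty
Pr × Base → Ty
Base × Base → Ty
unit × Base → Ty
unit × int → Ty
unit × int → Pr
unit × int → Pr × Base
unit × int → Base × Base
unit × int → int × Base
unit × int → int × int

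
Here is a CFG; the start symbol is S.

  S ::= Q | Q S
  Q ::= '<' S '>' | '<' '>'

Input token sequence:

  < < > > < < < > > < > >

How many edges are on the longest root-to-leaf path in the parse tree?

[S [Q < [S [Q < >]] >] [S [Q < [S [Q < [S [Q < >]] >] [S [Q < >]]] >]]]

7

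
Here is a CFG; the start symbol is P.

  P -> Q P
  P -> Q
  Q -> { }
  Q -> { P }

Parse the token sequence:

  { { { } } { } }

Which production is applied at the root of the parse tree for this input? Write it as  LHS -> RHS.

P -> Q

[P [Q { [P [Q { [P [Q { }]] }] [P [Q { }]]] }]]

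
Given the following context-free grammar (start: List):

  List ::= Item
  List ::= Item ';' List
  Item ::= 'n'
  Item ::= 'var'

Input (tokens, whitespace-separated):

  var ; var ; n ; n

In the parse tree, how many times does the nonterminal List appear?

4

[List [Item var] ; [List [Item var] ; [List [Item n] ; [List [Item n]]]]]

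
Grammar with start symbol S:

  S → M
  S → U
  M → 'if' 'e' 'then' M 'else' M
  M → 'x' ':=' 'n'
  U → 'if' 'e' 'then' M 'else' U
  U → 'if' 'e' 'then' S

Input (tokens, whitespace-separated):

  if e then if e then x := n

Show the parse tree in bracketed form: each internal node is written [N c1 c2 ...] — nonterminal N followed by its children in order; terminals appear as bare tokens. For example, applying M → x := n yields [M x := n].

[S [U if e then [S [U if e then [S [M x := n]]]]]]

S
U
if e then S
if e then U
if e then if e then S
if e then if e then M
if e then if e then x := n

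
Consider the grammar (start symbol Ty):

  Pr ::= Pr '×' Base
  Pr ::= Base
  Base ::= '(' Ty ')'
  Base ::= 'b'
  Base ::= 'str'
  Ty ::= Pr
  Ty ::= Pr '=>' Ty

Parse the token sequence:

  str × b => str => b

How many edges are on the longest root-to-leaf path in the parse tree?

5

[Ty [Pr [Pr [Base str]] × [Base b]] => [Ty [Pr [Base str]] => [Ty [Pr [Base b]]]]]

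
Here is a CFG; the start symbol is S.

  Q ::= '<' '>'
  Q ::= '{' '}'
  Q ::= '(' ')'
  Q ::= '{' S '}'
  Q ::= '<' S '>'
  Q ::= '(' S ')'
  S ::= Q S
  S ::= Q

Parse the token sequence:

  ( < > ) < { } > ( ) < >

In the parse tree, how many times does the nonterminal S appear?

6

[S [Q ( [S [Q < >]] )] [S [Q < [S [Q { }]] >] [S [Q ( )] [S [Q < >]]]]]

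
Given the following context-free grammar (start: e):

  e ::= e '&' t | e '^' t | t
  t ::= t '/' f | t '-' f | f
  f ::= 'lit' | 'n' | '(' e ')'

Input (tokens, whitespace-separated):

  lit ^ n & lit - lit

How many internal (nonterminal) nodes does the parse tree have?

[e [e [e [t [f lit]]] ^ [t [f n]]] & [t [t [f lit]] - [f lit]]]

11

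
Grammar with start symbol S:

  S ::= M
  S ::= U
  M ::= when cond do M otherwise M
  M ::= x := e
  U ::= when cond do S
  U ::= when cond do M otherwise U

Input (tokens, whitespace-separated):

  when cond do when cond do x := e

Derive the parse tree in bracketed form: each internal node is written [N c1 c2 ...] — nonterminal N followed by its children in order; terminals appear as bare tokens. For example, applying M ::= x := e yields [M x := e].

[S [U when cond do [S [U when cond do [S [M x := e]]]]]]

S
U
when cond do S
when cond do U
when cond do when cond do S
when cond do when cond do M
when cond do when cond do x := e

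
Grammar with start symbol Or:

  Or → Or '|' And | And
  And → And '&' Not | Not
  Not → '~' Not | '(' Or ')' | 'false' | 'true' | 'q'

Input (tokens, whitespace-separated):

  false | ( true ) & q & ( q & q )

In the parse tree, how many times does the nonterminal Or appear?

[Or [Or [And [Not false]]] | [And [And [And [Not ( [Or [And [Not true]]] )]] & [Not q]] & [Not ( [Or [And [And [Not q]] & [Not q]]] )]]]

4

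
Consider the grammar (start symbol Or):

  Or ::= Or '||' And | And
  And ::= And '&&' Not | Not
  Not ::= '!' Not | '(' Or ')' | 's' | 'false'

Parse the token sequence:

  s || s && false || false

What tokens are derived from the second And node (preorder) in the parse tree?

[Or [Or [Or [And [Not s]]] || [And [And [Not s]] && [Not false]]] || [And [Not false]]]

s && false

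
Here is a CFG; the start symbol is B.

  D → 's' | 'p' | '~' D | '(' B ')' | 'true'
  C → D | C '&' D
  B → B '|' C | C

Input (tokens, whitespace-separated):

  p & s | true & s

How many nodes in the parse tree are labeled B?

[B [B [C [C [D p]] & [D s]]] | [C [C [D true]] & [D s]]]

2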